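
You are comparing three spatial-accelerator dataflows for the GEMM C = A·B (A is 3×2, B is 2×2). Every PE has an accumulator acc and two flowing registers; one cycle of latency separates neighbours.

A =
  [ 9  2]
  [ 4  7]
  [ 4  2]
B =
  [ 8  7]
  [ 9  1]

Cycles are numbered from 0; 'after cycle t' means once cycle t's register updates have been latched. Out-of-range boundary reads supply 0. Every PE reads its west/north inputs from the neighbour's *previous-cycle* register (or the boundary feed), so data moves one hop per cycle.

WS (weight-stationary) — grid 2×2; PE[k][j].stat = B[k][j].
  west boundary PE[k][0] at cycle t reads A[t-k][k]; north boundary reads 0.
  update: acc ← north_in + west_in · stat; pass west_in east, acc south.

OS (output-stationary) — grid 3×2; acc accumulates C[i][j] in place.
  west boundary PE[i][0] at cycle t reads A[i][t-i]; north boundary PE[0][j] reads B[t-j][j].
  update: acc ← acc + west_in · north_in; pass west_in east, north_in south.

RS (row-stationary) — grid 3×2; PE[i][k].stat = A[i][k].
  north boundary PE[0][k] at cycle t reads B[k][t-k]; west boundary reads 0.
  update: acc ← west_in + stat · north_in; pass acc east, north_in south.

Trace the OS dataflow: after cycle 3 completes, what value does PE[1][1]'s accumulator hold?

OS 3×2: PE[1][1] cycle-by-cycle (with neighbour feeds):
  c0 r0c1: 0 / 0 / 0
  c0 r1c0: 0 / 0 / 0
  c0 r1c1: 0 / 0 / 0
  c1 r0c1: 63 / 9 / 7
  c1 r1c0: 32 / 4 / 8
  c1 r1c1: 0 / 0 / 0
  c2 r0c1: 65 / 2 / 1
  c2 r1c0: 95 / 7 / 9
  c2 r1c1: 28 / 4 / 7
  c3 r0c1: 65 / 0 / 0
  c3 r1c0: 95 / 0 / 0
  c3 r1c1: 35 / 7 / 1

PE[1][1].acc = 35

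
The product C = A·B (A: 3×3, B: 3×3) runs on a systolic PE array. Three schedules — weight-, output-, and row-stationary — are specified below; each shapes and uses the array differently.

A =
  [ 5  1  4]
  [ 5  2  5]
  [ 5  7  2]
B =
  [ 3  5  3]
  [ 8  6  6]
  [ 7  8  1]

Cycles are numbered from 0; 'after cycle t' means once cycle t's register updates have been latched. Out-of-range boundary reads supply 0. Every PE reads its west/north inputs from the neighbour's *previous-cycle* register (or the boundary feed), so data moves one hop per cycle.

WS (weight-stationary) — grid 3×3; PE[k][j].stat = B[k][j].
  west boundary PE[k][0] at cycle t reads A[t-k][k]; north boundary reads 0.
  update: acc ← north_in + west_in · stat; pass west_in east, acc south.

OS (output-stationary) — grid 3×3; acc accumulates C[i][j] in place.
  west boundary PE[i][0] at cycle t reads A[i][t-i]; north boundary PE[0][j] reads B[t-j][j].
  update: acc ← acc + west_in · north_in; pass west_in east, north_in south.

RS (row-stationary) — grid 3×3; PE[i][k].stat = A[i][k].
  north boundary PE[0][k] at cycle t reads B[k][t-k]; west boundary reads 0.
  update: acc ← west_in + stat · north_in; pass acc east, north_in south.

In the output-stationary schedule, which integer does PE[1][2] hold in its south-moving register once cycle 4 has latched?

Tracing OS — 3×3 array, target PE[1][2]:
  after 0 — PE[0][2] acc=0, pass-E 0, pass-S 0
  after 0 — PE[1][1] acc=0, pass-E 0, pass-S 0
  after 0 — PE[1][2] acc=0, pass-E 0, pass-S 0
  after 1 — PE[0][2] acc=0, pass-E 0, pass-S 0
  after 1 — PE[1][1] acc=0, pass-E 0, pass-S 0
  after 1 — PE[1][2] acc=0, pass-E 0, pass-S 0
  after 2 — PE[0][2] acc=15, pass-E 5, pass-S 3
  after 2 — PE[1][1] acc=25, pass-E 5, pass-S 5
  after 2 — PE[1][2] acc=0, pass-E 0, pass-S 0
  after 3 — PE[0][2] acc=21, pass-E 1, pass-S 6
  after 3 — PE[1][1] acc=37, pass-E 2, pass-S 6
  after 3 — PE[1][2] acc=15, pass-E 5, pass-S 3
  after 4 — PE[0][2] acc=25, pass-E 4, pass-S 1
  after 4 — PE[1][1] acc=77, pass-E 5, pass-S 8
  after 4 — PE[1][2] acc=27, pass-E 2, pass-S 6

register = 6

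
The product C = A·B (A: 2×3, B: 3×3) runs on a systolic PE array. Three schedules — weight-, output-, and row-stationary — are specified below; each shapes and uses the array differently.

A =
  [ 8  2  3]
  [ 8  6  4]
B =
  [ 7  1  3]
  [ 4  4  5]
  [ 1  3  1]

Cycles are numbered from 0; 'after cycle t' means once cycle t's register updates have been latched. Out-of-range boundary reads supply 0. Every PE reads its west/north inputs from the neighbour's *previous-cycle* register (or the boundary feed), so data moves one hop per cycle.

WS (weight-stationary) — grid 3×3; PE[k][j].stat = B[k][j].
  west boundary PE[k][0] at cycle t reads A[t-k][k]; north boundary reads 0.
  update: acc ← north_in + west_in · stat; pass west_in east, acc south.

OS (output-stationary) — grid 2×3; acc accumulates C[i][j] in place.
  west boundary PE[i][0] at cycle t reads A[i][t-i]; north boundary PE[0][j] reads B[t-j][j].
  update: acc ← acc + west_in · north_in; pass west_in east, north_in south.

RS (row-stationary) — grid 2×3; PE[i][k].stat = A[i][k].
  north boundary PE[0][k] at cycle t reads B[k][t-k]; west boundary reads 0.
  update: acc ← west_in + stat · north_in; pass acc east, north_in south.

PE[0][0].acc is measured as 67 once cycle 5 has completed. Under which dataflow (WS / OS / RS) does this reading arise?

Under WS (3×3), PE[0][0]:
  [0] (0,0) acc=56 (h:8 v:56)
  [1] (0,0) acc=56 (h:8 v:56)
  [2] (0,0) acc=0 (h:0 v:0)
  [3] (0,0) acc=0 (h:0 v:0)
  [4] (0,0) acc=0 (h:0 v:0)
  [5] (0,0) acc=0 (h:0 v:0)
Under OS (2×3), PE[0][0]:
  [0] (0,0) acc=56 (h:8 v:7)
  [1] (0,0) acc=64 (h:2 v:4)
  [2] (0,0) acc=67 (h:3 v:1)
  [3] (0,0) acc=67 (h:0 v:0)
  [4] (0,0) acc=67 (h:0 v:0)
  [5] (0,0) acc=67 (h:0 v:0)
Under RS (2×3), PE[0][0]:
  [0] (0,0) acc=56 (h:56 v:7)
  [1] (0,0) acc=8 (h:8 v:1)
  [2] (0,0) acc=24 (h:24 v:3)
  [3] (0,0) acc=0 (h:0 v:0)
  [4] (0,0) acc=0 (h:0 v:0)
  [5] (0,0) acc=0 (h:0 v:0)

dataflow = OS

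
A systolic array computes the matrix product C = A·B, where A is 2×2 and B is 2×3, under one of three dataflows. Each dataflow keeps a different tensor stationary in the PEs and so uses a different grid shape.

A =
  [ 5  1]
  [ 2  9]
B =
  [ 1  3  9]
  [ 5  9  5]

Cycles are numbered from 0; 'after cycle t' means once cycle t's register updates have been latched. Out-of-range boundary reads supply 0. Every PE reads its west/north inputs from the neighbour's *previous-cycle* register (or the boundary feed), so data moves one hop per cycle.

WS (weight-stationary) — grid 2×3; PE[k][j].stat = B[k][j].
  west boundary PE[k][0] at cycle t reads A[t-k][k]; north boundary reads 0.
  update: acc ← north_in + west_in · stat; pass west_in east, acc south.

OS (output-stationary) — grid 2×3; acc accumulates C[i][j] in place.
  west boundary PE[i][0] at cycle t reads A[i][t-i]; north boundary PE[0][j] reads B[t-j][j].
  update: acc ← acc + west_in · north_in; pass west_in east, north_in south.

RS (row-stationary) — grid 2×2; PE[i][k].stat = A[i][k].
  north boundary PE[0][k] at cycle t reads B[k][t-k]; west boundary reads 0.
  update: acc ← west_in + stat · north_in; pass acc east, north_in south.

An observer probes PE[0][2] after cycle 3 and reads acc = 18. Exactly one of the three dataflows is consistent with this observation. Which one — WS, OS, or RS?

WS [2×3] PE[0][2] across cycles:
  step 0 · PE0,2: acc=0; fwd→0 fwd↓0
  step 1 · PE0,2: acc=0; fwd→0 fwd↓0
  step 2 · PE0,2: acc=45; fwd→5 fwd↓45
  step 3 · PE0,2: acc=18; fwd→2 fwd↓18
OS [2×3] PE[0][2] across cycles:
  step 0 · PE0,2: acc=0; fwd→0 fwd↓0
  step 1 · PE0,2: acc=0; fwd→0 fwd↓0
  step 2 · PE0,2: acc=45; fwd→5 fwd↓9
  step 3 · PE0,2: acc=50; fwd→1 fwd↓5
RS (2×2): PE[0][2] does not exist.

dataflow = WS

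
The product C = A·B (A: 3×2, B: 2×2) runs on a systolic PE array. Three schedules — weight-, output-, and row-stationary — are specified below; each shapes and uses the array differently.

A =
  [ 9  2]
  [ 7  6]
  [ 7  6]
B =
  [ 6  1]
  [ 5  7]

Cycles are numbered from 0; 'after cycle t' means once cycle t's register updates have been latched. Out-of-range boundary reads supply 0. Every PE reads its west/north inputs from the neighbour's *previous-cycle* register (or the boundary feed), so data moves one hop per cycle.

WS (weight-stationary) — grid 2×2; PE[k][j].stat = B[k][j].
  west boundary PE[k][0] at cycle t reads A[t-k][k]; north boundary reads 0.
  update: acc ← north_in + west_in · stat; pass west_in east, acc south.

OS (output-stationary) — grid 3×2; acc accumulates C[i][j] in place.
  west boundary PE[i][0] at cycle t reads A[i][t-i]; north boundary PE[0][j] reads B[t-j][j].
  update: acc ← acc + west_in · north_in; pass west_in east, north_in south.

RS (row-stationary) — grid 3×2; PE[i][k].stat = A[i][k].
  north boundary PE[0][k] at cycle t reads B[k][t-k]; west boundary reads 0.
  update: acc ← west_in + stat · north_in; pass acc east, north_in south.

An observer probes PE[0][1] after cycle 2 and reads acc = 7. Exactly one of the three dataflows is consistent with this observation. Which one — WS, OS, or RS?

WS [2×2] PE[0][1] across cycles:
  0: (0,1).acc=0  regs=<0,0>
  1: (0,1).acc=9  regs=<9,9>
  2: (0,1).acc=7  regs=<7,7>
OS [3×2] PE[0][1] across cycles:
  0: (0,1).acc=0  regs=<0,0>
  1: (0,1).acc=9  regs=<9,1>
  2: (0,1).acc=23  regs=<2,7>
RS [3×2] PE[0][1] across cycles:
  0: (0,1).acc=0  regs=<0,0>
  1: (0,1).acc=64  regs=<64,5>
  2: (0,1).acc=23  regs=<23,7>

dataflow = WS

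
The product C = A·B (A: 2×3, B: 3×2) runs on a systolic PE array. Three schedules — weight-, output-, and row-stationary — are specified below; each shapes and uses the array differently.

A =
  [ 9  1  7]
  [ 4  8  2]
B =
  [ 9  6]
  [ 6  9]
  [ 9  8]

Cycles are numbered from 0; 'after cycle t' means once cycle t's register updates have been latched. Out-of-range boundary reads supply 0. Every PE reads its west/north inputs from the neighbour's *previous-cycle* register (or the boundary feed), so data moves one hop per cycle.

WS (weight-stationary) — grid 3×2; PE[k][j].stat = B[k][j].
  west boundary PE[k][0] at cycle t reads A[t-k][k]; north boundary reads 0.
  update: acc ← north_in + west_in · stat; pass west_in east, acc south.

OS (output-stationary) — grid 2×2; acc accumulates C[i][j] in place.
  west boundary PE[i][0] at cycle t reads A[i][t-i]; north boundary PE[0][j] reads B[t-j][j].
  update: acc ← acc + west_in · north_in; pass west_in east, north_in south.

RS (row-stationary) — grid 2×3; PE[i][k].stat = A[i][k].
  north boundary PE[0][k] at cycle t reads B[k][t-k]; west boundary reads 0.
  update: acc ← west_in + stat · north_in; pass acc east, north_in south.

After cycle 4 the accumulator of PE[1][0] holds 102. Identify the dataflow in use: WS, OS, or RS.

Under WS (3×2), PE[1][0]:
  cycle 0: PE[1][0] → acc 0, east 0, south 0
  cycle 1: PE[1][0] → acc 87, east 1, south 87
  cycle 2: PE[1][0] → acc 84, east 8, south 84
  cycle 3: PE[1][0] → acc 0, east 0, south 0
  cycle 4: PE[1][0] → acc 0, east 0, south 0
Under OS (2×2), PE[1][0]:
  cycle 0: PE[1][0] → acc 0, east 0, south 0
  cycle 1: PE[1][0] → acc 36, east 4, south 9
  cycle 2: PE[1][0] → acc 84, east 8, south 6
  cycle 3: PE[1][0] → acc 102, east 2, south 9
  cycle 4: PE[1][0] → acc 102, east 0, south 0
Under RS (2×3), PE[1][0]:
  cycle 0: PE[1][0] → acc 0, east 0, south 0
  cycle 1: PE[1][0] → acc 36, east 36, south 9
  cycle 2: PE[1][0] → acc 24, east 24, south 6
  cycle 3: PE[1][0] → acc 0, east 0, south 0
  cycle 4: PE[1][0] → acc 0, east 0, south 0

dataflow = OS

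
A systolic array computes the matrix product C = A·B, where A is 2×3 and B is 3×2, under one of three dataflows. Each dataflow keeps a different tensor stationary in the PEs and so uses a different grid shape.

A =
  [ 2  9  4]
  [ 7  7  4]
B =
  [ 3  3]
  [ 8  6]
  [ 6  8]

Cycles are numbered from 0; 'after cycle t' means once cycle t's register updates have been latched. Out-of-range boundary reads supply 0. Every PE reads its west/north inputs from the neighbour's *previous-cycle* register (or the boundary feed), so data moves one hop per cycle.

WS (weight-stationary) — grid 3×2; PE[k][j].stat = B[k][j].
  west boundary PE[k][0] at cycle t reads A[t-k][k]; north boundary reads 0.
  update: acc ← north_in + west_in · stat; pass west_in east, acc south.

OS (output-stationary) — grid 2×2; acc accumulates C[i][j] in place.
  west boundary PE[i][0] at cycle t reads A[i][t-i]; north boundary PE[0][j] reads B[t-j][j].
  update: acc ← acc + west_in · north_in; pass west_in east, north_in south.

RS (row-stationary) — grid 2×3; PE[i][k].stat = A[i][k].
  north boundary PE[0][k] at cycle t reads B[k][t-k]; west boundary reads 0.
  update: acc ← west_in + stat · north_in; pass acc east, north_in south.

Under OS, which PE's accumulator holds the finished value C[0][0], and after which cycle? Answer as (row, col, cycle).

(row, col, cycle) = (0, 0, 2)

OS — PE[0][0] is where C[0][0] collects:
  @0  [0,0]  acc 6  |  →2  ↓3
  @1  [0,0]  acc 78  |  →9  ↓8
  @2  [0,0]  acc 102  |  →4  ↓6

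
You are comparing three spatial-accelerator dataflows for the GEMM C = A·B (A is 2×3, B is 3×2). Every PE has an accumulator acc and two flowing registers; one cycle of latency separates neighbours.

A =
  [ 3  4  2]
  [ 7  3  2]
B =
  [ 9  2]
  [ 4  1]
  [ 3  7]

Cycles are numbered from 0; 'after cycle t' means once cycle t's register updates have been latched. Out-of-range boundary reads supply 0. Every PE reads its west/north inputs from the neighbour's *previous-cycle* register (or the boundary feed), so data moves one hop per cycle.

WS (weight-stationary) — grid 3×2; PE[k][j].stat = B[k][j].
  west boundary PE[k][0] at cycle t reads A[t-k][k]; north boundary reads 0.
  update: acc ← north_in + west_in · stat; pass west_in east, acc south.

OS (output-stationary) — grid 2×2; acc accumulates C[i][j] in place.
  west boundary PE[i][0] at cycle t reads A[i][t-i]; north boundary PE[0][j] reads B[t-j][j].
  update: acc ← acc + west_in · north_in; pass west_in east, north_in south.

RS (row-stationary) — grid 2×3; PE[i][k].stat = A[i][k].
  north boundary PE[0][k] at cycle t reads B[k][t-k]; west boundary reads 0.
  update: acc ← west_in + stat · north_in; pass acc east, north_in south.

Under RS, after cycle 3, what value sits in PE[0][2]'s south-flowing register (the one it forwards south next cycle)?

RS (2×3). Following PE[0][2] plus its west/north inputs:
  c0 r0c1: 0 / 0 / 0
  c0 r0c2: 0 / 0 / 0
  c1 r0c1: 43 / 43 / 4
  c1 r0c2: 0 / 0 / 0
  c2 r0c1: 10 / 10 / 1
  c2 r0c2: 49 / 49 / 3
  c3 r0c1: 0 / 0 / 0
  c3 r0c2: 24 / 24 / 7

register = 7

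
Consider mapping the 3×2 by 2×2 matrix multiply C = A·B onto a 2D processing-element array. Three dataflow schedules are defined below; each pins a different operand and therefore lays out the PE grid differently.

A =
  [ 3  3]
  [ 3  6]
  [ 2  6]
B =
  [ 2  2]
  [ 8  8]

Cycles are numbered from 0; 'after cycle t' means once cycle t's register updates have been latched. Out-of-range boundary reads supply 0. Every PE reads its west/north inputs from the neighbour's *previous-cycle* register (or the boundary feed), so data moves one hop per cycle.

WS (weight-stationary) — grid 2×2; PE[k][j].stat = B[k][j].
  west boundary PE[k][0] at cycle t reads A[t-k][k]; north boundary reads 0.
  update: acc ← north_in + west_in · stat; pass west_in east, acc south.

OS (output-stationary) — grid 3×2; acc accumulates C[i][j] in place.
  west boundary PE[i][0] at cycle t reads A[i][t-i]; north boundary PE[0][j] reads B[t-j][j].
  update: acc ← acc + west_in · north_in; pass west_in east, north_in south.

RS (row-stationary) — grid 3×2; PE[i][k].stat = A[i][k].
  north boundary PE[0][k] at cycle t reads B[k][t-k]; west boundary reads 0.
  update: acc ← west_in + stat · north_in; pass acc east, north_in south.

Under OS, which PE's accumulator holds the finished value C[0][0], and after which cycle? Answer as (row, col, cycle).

OS — PE[0][0] is where C[0][0] collects:
  step 0 · PE0,0: acc=6; fwd→3 fwd↓2
  step 1 · PE0,0: acc=30; fwd→3 fwd↓8

(row, col, cycle) = (0, 0, 1)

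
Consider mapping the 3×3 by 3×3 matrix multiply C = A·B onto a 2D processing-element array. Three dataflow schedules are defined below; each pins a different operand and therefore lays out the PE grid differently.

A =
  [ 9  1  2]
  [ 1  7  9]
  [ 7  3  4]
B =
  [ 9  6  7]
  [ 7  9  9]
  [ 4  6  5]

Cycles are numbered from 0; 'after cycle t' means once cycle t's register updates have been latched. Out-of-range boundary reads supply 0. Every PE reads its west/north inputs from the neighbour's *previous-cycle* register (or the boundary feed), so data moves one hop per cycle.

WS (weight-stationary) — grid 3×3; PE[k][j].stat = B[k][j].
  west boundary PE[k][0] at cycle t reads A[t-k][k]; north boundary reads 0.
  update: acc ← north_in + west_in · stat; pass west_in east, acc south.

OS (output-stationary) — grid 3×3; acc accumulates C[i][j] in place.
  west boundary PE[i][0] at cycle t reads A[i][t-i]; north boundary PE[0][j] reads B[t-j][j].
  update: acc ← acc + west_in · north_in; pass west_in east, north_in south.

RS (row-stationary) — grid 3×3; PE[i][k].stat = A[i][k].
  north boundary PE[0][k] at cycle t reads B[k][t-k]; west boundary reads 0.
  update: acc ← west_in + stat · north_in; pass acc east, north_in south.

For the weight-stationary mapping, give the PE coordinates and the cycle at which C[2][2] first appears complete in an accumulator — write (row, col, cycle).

WS: C[2][2] accumulates in PE[2][2]:
  cycle 0: PE[2][2] → acc 0, east 0, south 0
  cycle 1: PE[2][2] → acc 0, east 0, south 0
  cycle 2: PE[2][2] → acc 0, east 0, south 0
  cycle 3: PE[2][2] → acc 0, east 0, south 0
  cycle 4: PE[2][2] → acc 82, east 2, south 82
  cycle 5: PE[2][2] → acc 115, east 9, south 115
  cycle 6: PE[2][2] → acc 96, east 4, south 96

(row, col, cycle) = (2, 2, 6)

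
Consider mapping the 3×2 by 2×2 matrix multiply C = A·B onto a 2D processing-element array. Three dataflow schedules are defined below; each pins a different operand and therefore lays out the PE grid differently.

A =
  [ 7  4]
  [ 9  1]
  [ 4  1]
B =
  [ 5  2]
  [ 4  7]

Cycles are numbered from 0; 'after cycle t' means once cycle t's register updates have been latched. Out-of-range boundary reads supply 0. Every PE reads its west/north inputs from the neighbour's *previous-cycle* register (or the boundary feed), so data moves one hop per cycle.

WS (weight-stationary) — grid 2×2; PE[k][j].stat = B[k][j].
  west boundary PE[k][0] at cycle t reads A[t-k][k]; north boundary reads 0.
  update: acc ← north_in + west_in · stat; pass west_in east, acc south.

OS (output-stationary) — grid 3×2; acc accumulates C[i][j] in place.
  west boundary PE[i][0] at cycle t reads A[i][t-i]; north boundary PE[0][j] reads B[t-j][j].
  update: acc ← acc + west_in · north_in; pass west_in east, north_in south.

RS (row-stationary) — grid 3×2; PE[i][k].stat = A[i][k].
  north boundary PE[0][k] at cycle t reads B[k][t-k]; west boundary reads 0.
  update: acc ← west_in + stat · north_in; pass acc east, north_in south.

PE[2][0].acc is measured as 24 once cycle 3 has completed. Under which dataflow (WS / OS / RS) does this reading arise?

WS: PE[2][0] is outside its 2×2 grid.
— OS: 3×2; PE[2][0] trace:
  cycle 0: PE[2][0] → acc 0, east 0, south 0
  cycle 1: PE[2][0] → acc 0, east 0, south 0
  cycle 2: PE[2][0] → acc 20, east 4, south 5
  cycle 3: PE[2][0] → acc 24, east 1, south 4
— RS: 3×2; PE[2][0] trace:
  cycle 0: PE[2][0] → acc 0, east 0, south 0
  cycle 1: PE[2][0] → acc 0, east 0, south 0
  cycle 2: PE[2][0] → acc 20, east 20, south 5
  cycle 3: PE[2][0] → acc 8, east 8, south 2

dataflow = OS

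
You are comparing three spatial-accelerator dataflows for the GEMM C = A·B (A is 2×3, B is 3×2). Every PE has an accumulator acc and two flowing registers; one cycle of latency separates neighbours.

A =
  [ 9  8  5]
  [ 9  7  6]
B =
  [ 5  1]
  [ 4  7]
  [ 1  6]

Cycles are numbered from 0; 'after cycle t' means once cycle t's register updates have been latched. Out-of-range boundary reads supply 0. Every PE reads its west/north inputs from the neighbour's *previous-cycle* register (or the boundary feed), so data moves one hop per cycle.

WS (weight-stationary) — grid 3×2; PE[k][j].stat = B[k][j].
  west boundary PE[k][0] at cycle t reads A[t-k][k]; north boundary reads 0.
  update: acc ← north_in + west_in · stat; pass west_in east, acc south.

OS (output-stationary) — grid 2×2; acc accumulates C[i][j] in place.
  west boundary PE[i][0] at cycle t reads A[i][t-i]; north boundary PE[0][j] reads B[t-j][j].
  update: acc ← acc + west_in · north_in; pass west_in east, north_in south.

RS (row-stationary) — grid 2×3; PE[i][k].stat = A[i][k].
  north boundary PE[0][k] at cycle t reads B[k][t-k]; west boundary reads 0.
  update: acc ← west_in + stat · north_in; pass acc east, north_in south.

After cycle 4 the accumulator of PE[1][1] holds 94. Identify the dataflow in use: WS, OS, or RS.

WS [3×2] PE[1][1] across cycles:
  step 0 · PE1,1: acc=0; fwd→0 fwd↓0
  step 1 · PE1,1: acc=0; fwd→0 fwd↓0
  step 2 · PE1,1: acc=65; fwd→8 fwd↓65
  step 3 · PE1,1: acc=58; fwd→7 fwd↓58
  step 4 · PE1,1: acc=0; fwd→0 fwd↓0
OS [2×2] PE[1][1] across cycles:
  step 0 · PE1,1: acc=0; fwd→0 fwd↓0
  step 1 · PE1,1: acc=0; fwd→0 fwd↓0
  step 2 · PE1,1: acc=9; fwd→9 fwd↓1
  step 3 · PE1,1: acc=58; fwd→7 fwd↓7
  step 4 · PE1,1: acc=94; fwd→6 fwd↓6
RS [2×3] PE[1][1] across cycles:
  step 0 · PE1,1: acc=0; fwd→0 fwd↓0
  step 1 · PE1,1: acc=0; fwd→0 fwd↓0
  step 2 · PE1,1: acc=73; fwd→73 fwd↓4
  step 3 · PE1,1: acc=58; fwd→58 fwd↓7
  step 4 · PE1,1: acc=0; fwd→0 fwd↓0

dataflow = OS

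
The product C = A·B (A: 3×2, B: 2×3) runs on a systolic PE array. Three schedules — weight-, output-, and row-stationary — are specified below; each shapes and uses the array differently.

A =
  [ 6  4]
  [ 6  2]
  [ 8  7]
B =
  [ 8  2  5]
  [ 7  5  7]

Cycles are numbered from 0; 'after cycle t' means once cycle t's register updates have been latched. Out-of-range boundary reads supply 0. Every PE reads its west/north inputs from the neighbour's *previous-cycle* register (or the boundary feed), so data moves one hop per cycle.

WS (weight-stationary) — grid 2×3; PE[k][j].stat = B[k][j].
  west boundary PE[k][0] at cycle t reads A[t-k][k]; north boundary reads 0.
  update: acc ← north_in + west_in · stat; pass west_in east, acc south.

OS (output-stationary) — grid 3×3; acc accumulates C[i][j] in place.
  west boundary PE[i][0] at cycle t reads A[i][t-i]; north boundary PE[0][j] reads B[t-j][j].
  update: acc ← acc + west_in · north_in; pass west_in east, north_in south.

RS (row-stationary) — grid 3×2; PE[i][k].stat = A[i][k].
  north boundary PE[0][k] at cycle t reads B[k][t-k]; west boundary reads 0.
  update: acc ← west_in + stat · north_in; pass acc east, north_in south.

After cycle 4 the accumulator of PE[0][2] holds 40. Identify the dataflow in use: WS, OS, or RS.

WS [2×3] PE[0][2] across cycles:
  cycle 0: PE[0][2] → acc 0, east 0, south 0
  cycle 1: PE[0][2] → acc 0, east 0, south 0
  cycle 2: PE[0][2] → acc 30, east 6, south 30
  cycle 3: PE[0][2] → acc 30, east 6, south 30
  cycle 4: PE[0][2] → acc 40, east 8, south 40
OS [3×3] PE[0][2] across cycles:
  cycle 0: PE[0][2] → acc 0, east 0, south 0
  cycle 1: PE[0][2] → acc 0, east 0, south 0
  cycle 2: PE[0][2] → acc 30, east 6, south 5
  cycle 3: PE[0][2] → acc 58, east 4, south 7
  cycle 4: PE[0][2] → acc 58, east 0, south 0
— RS: 3×2 array has no PE[0][2].

dataflow = WS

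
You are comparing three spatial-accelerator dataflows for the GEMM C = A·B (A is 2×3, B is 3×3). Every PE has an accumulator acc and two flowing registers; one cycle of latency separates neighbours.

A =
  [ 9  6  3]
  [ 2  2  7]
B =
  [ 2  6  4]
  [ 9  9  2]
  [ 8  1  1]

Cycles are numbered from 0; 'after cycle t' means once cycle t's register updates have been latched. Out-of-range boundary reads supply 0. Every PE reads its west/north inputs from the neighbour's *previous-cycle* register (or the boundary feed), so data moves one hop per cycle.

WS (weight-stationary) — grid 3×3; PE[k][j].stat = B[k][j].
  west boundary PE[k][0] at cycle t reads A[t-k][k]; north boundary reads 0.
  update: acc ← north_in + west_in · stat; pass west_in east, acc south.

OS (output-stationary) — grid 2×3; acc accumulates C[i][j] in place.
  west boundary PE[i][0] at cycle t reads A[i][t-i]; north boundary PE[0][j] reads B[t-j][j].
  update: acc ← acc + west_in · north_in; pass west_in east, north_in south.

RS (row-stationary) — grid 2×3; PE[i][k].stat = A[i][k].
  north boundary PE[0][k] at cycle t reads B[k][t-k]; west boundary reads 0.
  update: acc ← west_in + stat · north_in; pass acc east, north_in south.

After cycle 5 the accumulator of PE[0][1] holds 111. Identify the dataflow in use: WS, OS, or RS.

dataflow = OS

Under WS (3×3), PE[0][1]:
  @0  [0,1]  acc 0  |  →0  ↓0
  @1  [0,1]  acc 54  |  →9  ↓54
  @2  [0,1]  acc 12  |  →2  ↓12
  @3  [0,1]  acc 0  |  →0  ↓0
  @4  [0,1]  acc 0  |  →0  ↓0
  @5  [0,1]  acc 0  |  →0  ↓0
Under OS (2×3), PE[0][1]:
  @0  [0,1]  acc 0  |  →0  ↓0
  @1  [0,1]  acc 54  |  →9  ↓6
  @2  [0,1]  acc 108  |  →6  ↓9
  @3  [0,1]  acc 111  |  →3  ↓1
  @4  [0,1]  acc 111  |  →0  ↓0
  @5  [0,1]  acc 111  |  →0  ↓0
Under RS (2×3), PE[0][1]:
  @0  [0,1]  acc 0  |  →0  ↓0
  @1  [0,1]  acc 72  |  →72  ↓9
  @2  [0,1]  acc 108  |  →108  ↓9
  @3  [0,1]  acc 48  |  →48  ↓2
  @4  [0,1]  acc 0  |  →0  ↓0
  @5  [0,1]  acc 0  |  →0  ↓0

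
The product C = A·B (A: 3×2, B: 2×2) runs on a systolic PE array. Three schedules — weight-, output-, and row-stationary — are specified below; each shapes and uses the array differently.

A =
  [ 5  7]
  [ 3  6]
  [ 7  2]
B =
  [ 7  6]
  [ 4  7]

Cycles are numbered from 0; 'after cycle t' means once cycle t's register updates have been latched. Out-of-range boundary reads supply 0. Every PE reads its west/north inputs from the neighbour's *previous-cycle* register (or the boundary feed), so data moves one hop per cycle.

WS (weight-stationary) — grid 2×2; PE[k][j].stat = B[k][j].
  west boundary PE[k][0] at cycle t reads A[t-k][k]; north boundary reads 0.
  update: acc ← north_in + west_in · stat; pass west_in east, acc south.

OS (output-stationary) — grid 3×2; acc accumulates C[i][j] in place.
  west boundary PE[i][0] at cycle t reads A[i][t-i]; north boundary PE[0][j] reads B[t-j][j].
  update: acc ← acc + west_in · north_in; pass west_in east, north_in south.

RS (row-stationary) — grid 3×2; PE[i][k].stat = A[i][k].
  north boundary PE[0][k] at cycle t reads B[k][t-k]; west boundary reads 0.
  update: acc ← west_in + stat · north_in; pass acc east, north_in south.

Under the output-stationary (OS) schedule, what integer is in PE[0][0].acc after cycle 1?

PE[0][0].acc = 63

Tracing OS — 3×2 array, target PE[0][0]:
  [0] (0,0) acc=35 (h:5 v:7)
  [1] (0,0) acc=63 (h:7 v:4)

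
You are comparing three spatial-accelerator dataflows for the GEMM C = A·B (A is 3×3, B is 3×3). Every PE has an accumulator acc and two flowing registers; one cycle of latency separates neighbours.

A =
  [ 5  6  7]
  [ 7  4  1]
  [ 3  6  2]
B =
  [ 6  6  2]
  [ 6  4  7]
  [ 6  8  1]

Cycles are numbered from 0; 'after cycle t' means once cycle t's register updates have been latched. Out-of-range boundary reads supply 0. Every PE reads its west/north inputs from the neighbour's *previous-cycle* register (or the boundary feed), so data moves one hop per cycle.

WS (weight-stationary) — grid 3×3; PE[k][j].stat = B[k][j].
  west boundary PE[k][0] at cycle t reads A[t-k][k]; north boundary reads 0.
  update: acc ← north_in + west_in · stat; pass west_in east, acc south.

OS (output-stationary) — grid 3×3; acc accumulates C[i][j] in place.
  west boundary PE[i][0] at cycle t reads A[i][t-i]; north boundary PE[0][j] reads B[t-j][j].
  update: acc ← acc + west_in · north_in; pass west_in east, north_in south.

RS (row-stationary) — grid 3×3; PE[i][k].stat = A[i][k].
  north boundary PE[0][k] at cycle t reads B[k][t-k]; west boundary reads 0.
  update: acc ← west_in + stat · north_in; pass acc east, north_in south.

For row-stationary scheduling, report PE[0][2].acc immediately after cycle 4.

RS (3×3). Following PE[0][2] plus its west/north inputs:
  step 0 · PE0,1: acc=0; fwd→0 fwd↓0
  step 0 · PE0,2: acc=0; fwd→0 fwd↓0
  step 1 · PE0,1: acc=66; fwd→66 fwd↓6
  step 1 · PE0,2: acc=0; fwd→0 fwd↓0
  step 2 · PE0,1: acc=54; fwd→54 fwd↓4
  step 2 · PE0,2: acc=108; fwd→108 fwd↓6
  step 3 · PE0,1: acc=52; fwd→52 fwd↓7
  step 3 · PE0,2: acc=110; fwd→110 fwd↓8
  step 4 · PE0,1: acc=0; fwd→0 fwd↓0
  step 4 · PE0,2: acc=59; fwd→59 fwd↓1

PE[0][2].acc = 59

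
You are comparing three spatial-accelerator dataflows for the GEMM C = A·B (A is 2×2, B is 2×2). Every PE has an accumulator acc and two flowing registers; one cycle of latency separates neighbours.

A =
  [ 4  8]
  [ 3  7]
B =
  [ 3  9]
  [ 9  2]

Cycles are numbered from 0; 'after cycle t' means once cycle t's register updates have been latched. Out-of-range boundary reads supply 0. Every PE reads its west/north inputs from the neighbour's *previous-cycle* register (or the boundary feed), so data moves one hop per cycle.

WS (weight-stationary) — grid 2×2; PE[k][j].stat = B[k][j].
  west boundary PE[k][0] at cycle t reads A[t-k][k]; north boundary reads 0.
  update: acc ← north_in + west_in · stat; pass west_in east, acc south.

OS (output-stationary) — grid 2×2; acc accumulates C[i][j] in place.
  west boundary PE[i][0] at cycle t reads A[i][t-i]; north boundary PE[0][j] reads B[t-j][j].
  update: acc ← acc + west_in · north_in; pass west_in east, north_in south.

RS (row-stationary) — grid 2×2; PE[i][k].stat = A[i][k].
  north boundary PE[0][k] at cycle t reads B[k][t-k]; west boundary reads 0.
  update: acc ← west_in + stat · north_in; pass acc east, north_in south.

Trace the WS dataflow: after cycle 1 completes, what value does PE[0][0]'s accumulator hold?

WS 2×2: PE[0][0] cycle-by-cycle (with neighbour feeds):
  c0 r0c0: 12 / 4 / 12
  c1 r0c0: 9 / 3 / 9

PE[0][0].acc = 9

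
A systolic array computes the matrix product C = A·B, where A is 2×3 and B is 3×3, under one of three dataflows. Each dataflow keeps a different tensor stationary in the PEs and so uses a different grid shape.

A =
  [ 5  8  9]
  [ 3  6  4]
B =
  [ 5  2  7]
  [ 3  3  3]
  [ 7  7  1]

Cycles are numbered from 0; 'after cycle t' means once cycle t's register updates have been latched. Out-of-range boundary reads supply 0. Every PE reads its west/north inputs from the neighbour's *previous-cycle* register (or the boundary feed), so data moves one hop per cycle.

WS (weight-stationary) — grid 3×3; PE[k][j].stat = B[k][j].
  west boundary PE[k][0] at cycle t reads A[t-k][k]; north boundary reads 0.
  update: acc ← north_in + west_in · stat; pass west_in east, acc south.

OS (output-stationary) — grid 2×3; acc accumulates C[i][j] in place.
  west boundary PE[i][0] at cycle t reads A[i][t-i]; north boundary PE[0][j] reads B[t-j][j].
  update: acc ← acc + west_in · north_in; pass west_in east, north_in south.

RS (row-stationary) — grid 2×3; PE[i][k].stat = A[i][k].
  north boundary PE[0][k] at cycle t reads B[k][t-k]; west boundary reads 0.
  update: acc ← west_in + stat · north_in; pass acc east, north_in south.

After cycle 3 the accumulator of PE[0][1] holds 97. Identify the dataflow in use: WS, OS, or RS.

WS (3×3 grid), PE[0][1]:
  t=0 PE[0][1]: acc=0 h=0 v=0
  t=1 PE[0][1]: acc=10 h=5 v=10
  t=2 PE[0][1]: acc=6 h=3 v=6
  t=3 PE[0][1]: acc=0 h=0 v=0
OS (2×3 grid), PE[0][1]:
  t=0 PE[0][1]: acc=0 h=0 v=0
  t=1 PE[0][1]: acc=10 h=5 v=2
  t=2 PE[0][1]: acc=34 h=8 v=3
  t=3 PE[0][1]: acc=97 h=9 v=7
RS (2×3 grid), PE[0][1]:
  t=0 PE[0][1]: acc=0 h=0 v=0
  t=1 PE[0][1]: acc=49 h=49 v=3
  t=2 PE[0][1]: acc=34 h=34 v=3
  t=3 PE[0][1]: acc=59 h=59 v=3

dataflow = OS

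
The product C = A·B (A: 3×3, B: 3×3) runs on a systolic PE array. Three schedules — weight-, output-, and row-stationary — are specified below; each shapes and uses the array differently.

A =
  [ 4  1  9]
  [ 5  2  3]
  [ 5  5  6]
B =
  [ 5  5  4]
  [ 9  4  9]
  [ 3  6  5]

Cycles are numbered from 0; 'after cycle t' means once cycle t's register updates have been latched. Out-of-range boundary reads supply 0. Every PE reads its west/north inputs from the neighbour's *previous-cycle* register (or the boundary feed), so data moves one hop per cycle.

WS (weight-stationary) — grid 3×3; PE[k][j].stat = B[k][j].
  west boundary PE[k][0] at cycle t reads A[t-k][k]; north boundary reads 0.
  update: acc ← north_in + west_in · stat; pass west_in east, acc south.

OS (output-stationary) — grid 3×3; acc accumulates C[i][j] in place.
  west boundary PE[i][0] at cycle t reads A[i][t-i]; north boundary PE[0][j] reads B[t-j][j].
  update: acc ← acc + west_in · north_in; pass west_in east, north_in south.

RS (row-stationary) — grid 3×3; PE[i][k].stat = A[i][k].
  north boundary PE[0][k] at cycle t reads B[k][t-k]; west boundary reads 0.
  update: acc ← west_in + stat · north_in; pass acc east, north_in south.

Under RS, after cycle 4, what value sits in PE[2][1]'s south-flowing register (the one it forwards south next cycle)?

register = 4

Tracing RS — 3×3 array, target PE[2][1]:
  @0  [1,1]  acc 0  |  →0  ↓0
  @0  [2,0]  acc 0  |  →0  ↓0
  @0  [2,1]  acc 0  |  →0  ↓0
  @1  [1,1]  acc 0  |  →0  ↓0
  @1  [2,0]  acc 0  |  →0  ↓0
  @1  [2,1]  acc 0  |  →0  ↓0
  @2  [1,1]  acc 43  |  →43  ↓9
  @2  [2,0]  acc 25  |  →25  ↓5
  @2  [2,1]  acc 0  |  →0  ↓0
  @3  [1,1]  acc 33  |  →33  ↓4
  @3  [2,0]  acc 25  |  →25  ↓5
  @3  [2,1]  acc 70  |  →70  ↓9
  @4  [1,1]  acc 38  |  →38  ↓9
  @4  [2,0]  acc 20  |  →20  ↓4
  @4  [2,1]  acc 45  |  →45  ↓4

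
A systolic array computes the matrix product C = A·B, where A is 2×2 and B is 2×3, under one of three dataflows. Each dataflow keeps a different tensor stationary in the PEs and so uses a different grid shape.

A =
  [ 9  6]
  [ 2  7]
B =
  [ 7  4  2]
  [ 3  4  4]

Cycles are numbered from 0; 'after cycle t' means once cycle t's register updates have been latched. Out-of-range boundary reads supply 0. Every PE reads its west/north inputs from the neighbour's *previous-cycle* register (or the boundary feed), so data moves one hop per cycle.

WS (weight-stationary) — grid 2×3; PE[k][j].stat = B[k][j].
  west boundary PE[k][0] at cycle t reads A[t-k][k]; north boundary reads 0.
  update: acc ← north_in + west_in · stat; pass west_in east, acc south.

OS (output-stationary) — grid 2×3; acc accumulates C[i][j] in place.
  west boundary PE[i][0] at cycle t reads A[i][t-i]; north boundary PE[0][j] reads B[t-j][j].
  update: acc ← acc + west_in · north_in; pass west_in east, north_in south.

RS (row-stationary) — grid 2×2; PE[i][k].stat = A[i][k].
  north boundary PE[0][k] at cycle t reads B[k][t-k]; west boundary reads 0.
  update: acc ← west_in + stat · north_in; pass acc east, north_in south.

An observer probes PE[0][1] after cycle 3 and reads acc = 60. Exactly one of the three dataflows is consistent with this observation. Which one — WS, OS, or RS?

dataflow = OS

Under WS (2×3), PE[0][1]:
  [0] (0,1) acc=0 (h:0 v:0)
  [1] (0,1) acc=36 (h:9 v:36)
  [2] (0,1) acc=8 (h:2 v:8)
  [3] (0,1) acc=0 (h:0 v:0)
Under OS (2×3), PE[0][1]:
  [0] (0,1) acc=0 (h:0 v:0)
  [1] (0,1) acc=36 (h:9 v:4)
  [2] (0,1) acc=60 (h:6 v:4)
  [3] (0,1) acc=60 (h:0 v:0)
Under RS (2×2), PE[0][1]:
  [0] (0,1) acc=0 (h:0 v:0)
  [1] (0,1) acc=81 (h:81 v:3)
  [2] (0,1) acc=60 (h:60 v:4)
  [3] (0,1) acc=42 (h:42 v:4)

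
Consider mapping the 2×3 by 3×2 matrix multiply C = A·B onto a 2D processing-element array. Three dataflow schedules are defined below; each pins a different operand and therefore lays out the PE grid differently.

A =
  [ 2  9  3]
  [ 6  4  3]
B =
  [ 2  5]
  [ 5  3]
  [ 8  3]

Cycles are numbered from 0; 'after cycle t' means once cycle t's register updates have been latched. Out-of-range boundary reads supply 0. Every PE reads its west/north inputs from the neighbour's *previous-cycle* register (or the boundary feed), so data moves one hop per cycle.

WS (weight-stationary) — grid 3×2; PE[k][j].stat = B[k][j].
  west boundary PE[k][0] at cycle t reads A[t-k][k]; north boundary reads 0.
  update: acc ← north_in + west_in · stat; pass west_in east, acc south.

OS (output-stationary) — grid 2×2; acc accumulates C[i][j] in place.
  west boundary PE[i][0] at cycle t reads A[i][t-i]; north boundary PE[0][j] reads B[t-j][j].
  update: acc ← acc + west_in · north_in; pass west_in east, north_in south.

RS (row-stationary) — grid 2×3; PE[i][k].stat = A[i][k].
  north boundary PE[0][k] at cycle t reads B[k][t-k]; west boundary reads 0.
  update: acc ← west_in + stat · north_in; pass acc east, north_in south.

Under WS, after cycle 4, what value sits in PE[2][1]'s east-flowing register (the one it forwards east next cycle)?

register = 3

WS on a 3×2 grid — tracing PE[2][1] and its feeders:
  t=0 PE[1][1]: acc=0 h=0 v=0
  t=0 PE[2][0]: acc=0 h=0 v=0
  t=0 PE[2][1]: acc=0 h=0 v=0
  t=1 PE[1][1]: acc=0 h=0 v=0
  t=1 PE[2][0]: acc=0 h=0 v=0
  t=1 PE[2][1]: acc=0 h=0 v=0
  t=2 PE[1][1]: acc=37 h=9 v=37
  t=2 PE[2][0]: acc=73 h=3 v=73
  t=2 PE[2][1]: acc=0 h=0 v=0
  t=3 PE[1][1]: acc=42 h=4 v=42
  t=3 PE[2][0]: acc=56 h=3 v=56
  t=3 PE[2][1]: acc=46 h=3 v=46
  t=4 PE[1][1]: acc=0 h=0 v=0
  t=4 PE[2][0]: acc=0 h=0 v=0
  t=4 PE[2][1]: acc=51 h=3 v=51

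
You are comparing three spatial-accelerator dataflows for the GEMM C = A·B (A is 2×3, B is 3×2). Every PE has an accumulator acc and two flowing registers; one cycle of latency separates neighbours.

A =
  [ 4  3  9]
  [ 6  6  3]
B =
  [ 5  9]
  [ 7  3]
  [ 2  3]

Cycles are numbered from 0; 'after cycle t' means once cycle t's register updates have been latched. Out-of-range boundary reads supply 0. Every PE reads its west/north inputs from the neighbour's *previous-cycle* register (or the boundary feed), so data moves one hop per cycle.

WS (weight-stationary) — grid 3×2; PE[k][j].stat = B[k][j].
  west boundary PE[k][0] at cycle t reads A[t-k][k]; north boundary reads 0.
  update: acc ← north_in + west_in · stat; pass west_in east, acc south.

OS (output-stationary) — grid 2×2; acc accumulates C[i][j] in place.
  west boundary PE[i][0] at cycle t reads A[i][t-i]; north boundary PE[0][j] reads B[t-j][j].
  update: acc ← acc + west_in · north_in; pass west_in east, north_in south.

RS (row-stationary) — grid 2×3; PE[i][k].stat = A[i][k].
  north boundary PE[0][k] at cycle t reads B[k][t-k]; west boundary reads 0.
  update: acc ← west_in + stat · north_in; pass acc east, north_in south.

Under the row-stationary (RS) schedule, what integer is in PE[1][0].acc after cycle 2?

PE[1][0].acc = 54

RS (2×3). Following PE[1][0] plus its west/north inputs:
  cycle 0: PE[0][0] → acc 20, east 20, south 5
  cycle 0: PE[1][0] → acc 0, east 0, south 0
  cycle 1: PE[0][0] → acc 36, east 36, south 9
  cycle 1: PE[1][0] → acc 30, east 30, south 5
  cycle 2: PE[0][0] → acc 0, east 0, south 0
  cycle 2: PE[1][0] → acc 54, east 54, south 9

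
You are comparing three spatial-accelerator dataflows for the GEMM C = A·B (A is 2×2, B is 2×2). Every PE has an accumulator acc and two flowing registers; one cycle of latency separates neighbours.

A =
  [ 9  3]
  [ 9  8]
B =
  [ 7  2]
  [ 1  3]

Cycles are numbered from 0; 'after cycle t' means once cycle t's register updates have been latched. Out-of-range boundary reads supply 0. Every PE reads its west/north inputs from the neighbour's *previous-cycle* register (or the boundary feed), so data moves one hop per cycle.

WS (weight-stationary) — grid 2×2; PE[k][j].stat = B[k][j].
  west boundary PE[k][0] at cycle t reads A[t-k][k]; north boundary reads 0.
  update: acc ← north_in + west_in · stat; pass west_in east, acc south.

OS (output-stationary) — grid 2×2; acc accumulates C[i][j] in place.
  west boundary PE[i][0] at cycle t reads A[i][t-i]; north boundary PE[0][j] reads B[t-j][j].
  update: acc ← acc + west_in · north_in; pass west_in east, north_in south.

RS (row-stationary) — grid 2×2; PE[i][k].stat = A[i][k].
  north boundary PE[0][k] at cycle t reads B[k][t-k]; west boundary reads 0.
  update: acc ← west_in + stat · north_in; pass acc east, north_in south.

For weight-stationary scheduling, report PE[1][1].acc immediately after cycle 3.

WS (2×2). Following PE[1][1] plus its west/north inputs:
  0: (0,1).acc=0  regs=<0,0>
  0: (1,0).acc=0  regs=<0,0>
  0: (1,1).acc=0  regs=<0,0>
  1: (0,1).acc=18  regs=<9,18>
  1: (1,0).acc=66  regs=<3,66>
  1: (1,1).acc=0  regs=<0,0>
  2: (0,1).acc=18  regs=<9,18>
  2: (1,0).acc=71  regs=<8,71>
  2: (1,1).acc=27  regs=<3,27>
  3: (0,1).acc=0  regs=<0,0>
  3: (1,0).acc=0  regs=<0,0>
  3: (1,1).acc=42  regs=<8,42>

PE[1][1].acc = 42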